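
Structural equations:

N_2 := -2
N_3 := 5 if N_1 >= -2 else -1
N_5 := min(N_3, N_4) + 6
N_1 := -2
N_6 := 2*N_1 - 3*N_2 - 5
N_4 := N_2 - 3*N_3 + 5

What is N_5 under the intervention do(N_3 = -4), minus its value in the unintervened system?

8

do(N_3=-4) replaces the equation N_3 := 5 if N_1 >= -2 else -1 with the constant N_3 = -4.
N_4 = N_2 - 3*N_3 + 5  [with N_2=-2, N_3=-4]  = 15
N_5 = min(N_3, N_4) + 6  [with N_3=-4, N_4=15]  = 2
Without intervention: N_3 = 5 if N_1 >= -2 else -1  [with N_1=-2]  = 5; N_4 = N_2 - 3*N_3 + 5  [with N_2=-2, N_3=5]  = -12; N_5 = min(N_3, N_4) + 6  [with N_3=5, N_4=-12]  = -6.
Change = 2 − (-6) = 8.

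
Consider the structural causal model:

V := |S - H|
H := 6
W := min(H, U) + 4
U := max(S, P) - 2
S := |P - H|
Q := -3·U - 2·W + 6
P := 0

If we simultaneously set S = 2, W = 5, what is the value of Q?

-4

Under do(S = 2, W = 5), each intervened variable's structural equation is replaced by its fixed value.
U = max(S, P) - 2  [with S=2, P=0]  = 0
Q = -3·U - 2·W + 6  [with U=0, W=5]  = -4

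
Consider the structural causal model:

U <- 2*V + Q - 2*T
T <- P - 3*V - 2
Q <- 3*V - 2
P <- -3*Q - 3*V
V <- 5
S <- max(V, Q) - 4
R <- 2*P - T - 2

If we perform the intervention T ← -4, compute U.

31

Under do(T=-4), the mechanism T <- P - 3*V - 2 is discarded; T is fixed at -4.
Q = 3*V - 2  [with V=5]  = 13
U = 2*V + Q - 2*T  [with V=5, Q=13, T=-4]  = 31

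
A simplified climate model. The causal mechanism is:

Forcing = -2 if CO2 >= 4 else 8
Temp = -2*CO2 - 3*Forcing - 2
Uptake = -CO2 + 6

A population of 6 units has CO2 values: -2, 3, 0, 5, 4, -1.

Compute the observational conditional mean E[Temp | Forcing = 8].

-26

Conditioning on Forcing=8 selects the 4 unit(s) with CO2 ∈ {-2, 3, 0, -1}. Their Temp values: -22, -32, -26, -24. Mean = -26.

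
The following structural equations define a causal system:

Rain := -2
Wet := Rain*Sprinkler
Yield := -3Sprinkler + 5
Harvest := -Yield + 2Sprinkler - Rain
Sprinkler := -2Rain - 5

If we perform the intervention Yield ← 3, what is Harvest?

Intervening sets Yield = 3 and removes its equation (Yield := -3Sprinkler + 5).
Sprinkler = -2Rain - 5  [with Rain=-2]  = -1
Harvest = -Yield + 2Sprinkler - Rain  [with Yield=3, Sprinkler=-1, Rain=-2]  = -3

-3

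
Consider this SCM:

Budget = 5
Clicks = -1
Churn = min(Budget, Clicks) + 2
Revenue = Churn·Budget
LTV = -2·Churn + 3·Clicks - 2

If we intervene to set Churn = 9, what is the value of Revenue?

The intervention breaks the incoming arrows to Churn: Churn = min(Budget, Clicks) + 2 no longer applies, and Churn = 9.
Revenue = Churn·Budget  [with Churn=9, Budget=5]  = 45

45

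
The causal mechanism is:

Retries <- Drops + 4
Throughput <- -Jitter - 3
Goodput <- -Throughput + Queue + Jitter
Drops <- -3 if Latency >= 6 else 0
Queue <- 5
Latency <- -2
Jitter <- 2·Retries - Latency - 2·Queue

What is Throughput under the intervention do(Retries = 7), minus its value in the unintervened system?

Under do(Retries=7), the mechanism Retries <- Drops + 4 is discarded; Retries is fixed at 7.
Jitter = 2·Retries - Latency - 2·Queue  [with Retries=7, Latency=-2, Queue=5]  = 6
Throughput = -Jitter - 3  [with Jitter=6]  = -9
Without intervention: Drops = -3 if Latency >= 6 else 0  [with Latency=-2]  = 0; Retries = Drops + 4  [with Drops=0]  = 4; Jitter = 2·Retries - Latency - 2·Queue  [with Retries=4, Latency=-2, Queue=5]  = 0; Throughput = -Jitter - 3  [with Jitter=0]  = -3.
Change = -9 − (-3) = -6.

-6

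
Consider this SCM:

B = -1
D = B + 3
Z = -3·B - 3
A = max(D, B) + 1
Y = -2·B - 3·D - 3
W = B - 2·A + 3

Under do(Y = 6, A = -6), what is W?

14

Setting Y = 6, A = -6 by intervention discards those variables' equations.
W = B - 2·A + 3  [with B=-1, A=-6]  = 14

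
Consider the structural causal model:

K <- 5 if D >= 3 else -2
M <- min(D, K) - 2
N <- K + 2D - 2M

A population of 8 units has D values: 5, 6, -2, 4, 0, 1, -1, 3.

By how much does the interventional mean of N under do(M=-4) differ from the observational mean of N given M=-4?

8.5

do(M=-4) breaks M's dependence on D. With M=-4 fixed, N across the units is 23, 25, 2, 21, 6, 8, 4, 19, mean 13.5.
Conditioning on M=-4 selects the 4 unit(s) with D ∈ {-2, 0, 1, -1}. Their N values: 2, 6, 8, 4. Mean = 5.
Difference = 13.5 − 5 = 8.5.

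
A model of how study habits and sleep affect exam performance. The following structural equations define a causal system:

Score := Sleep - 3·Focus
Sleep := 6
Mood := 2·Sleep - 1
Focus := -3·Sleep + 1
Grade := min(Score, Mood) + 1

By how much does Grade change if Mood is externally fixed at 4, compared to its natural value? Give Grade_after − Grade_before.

-7

Intervening sets Mood = 4 and removes its equation (Mood := 2·Sleep - 1).
Focus = -3·Sleep + 1  [with Sleep=6]  = -17
Score = Sleep - 3·Focus  [with Sleep=6, Focus=-17]  = 57
Grade = min(Score, Mood) + 1  [with Score=57, Mood=4]  = 5
Without intervention: Focus = -3·Sleep + 1  [with Sleep=6]  = -17; Score = Sleep - 3·Focus  [with Sleep=6, Focus=-17]  = 57; Mood = 2·Sleep - 1  [with Sleep=6]  = 11; Grade = min(Score, Mood) + 1  [with Score=57, Mood=11]  = 12.
Change = 5 − 12 = -7.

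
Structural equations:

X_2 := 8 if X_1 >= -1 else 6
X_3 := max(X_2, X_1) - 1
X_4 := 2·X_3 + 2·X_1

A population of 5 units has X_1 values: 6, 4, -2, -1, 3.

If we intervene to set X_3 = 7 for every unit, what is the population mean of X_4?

do(X_3=7) breaks X_3's dependence on X_1. With X_3=7 fixed, X_4 across the units is 26, 22, 10, 12, 20, mean 18.

18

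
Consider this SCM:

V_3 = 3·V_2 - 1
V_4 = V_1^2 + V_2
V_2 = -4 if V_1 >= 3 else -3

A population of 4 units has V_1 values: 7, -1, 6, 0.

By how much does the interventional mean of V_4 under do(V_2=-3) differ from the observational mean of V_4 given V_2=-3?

21

Every unit gets V_2=-3 under the intervention. V_4 values become 46, -2, 33, -3; E[V_4|do(V_2=-3)] = 18.5.
Conditioning on V_2=-3 selects the 2 unit(s) with V_1 ∈ {-1, 0}. Their V_4 values: -2, -3. Mean = -2.5.
Difference = 18.5 − (-2.5) = 21.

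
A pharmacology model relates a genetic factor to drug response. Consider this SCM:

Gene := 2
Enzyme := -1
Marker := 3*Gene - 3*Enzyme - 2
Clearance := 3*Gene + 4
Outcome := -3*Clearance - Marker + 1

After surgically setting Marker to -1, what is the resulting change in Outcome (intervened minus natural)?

8

do(Marker=-1) replaces the equation Marker := 3*Gene - 3*Enzyme - 2 with the constant Marker = -1.
Clearance = 3*Gene + 4  [with Gene=2]  = 10
Outcome = -3*Clearance - Marker + 1  [with Clearance=10, Marker=-1]  = -28
Without intervention: Marker = 3*Gene - 3*Enzyme - 2  [with Gene=2, Enzyme=-1]  = 7; Clearance = 3*Gene + 4  [with Gene=2]  = 10; Outcome = -3*Clearance - Marker + 1  [with Clearance=10, Marker=7]  = -36.
Change = -28 − (-36) = 8.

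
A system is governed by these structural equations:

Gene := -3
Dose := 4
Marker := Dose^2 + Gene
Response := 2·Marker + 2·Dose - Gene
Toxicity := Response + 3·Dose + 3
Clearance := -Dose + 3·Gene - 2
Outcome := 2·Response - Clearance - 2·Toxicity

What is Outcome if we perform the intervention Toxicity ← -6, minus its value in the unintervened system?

116

Under do(Toxicity=-6), the mechanism Toxicity := Response + 3·Dose + 3 is discarded; Toxicity is fixed at -6.
Marker = Dose^2 + Gene  [with Dose=4, Gene=-3]  = 13
Response = 2·Marker + 2·Dose - Gene  [with Marker=13, Dose=4, Gene=-3]  = 37
Clearance = -Dose + 3·Gene - 2  [with Dose=4, Gene=-3]  = -15
Outcome = 2·Response - Clearance - 2·Toxicity  [with Response=37, Clearance=-15, Toxicity=-6]  = 101
Without intervention: Marker = Dose^2 + Gene  [with Dose=4, Gene=-3]  = 13; Response = 2·Marker + 2·Dose - Gene  [with Marker=13, Dose=4, Gene=-3]  = 37; Toxicity = Response + 3·Dose + 3  [with Response=37, Dose=4]  = 52; Clearance = -Dose + 3·Gene - 2  [with Dose=4, Gene=-3]  = -15; Outcome = 2·Response - Clearance - 2·Toxicity  [with Response=37, Clearance=-15, Toxicity=52]  = -15.
Change = 101 − (-15) = 116.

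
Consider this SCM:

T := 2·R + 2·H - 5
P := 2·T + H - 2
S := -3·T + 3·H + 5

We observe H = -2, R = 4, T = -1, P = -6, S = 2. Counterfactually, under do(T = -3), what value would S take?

8

do(T=-3) replaces the equation T := 2·R + 2·H - 5 with the constant T = -3.
S = -3·T + 3·H + 5  [with T=-3, H=-2]  = 8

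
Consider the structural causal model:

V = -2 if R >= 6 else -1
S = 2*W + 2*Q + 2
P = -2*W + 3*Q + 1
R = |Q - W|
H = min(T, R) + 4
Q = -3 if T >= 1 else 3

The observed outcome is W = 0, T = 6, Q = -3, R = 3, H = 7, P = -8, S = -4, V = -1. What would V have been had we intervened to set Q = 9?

The intervention breaks the incoming arrows to Q: Q = -3 if T >= 1 else 3 no longer applies, and Q = 9.
R = |Q - W|  [with Q=9, W=0]  = 9
V = -2 if R >= 6 else -1  [with R=9]  = -2

-2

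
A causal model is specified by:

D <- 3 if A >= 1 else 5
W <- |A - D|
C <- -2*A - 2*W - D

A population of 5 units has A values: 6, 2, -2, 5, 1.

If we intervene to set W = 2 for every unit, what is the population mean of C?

Every unit gets W=2 under the intervention. C values become -19, -11, -5, -17, -9; E[C|do(W=2)] = -12.2.

-12.2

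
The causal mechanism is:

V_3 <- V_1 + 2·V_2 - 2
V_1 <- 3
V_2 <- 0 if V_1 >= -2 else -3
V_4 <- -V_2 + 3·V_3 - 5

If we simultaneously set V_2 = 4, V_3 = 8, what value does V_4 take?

Setting V_2 = 4, V_3 = 8 by intervention discards those variables' equations.
V_4 = -V_2 + 3·V_3 - 5  [with V_2=4, V_3=8]  = 15

15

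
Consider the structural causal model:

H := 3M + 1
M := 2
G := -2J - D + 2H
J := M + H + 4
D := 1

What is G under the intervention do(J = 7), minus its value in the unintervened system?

Intervening sets J = 7 and removes its equation (J := M + H + 4).
H = 3M + 1  [with M=2]  = 7
G = -2J - D + 2H  [with J=7, D=1, H=7]  = -1
Without intervention: H = 3M + 1  [with M=2]  = 7; J = M + H + 4  [with M=2, H=7]  = 13; G = -2J - D + 2H  [with J=13, D=1, H=7]  = -13.
Change = -1 − (-13) = 12.

12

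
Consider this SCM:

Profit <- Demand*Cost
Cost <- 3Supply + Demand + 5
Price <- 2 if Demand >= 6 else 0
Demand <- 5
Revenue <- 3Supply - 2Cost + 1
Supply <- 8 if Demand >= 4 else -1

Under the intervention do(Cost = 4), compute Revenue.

17

Intervening sets Cost = 4 and removes its equation (Cost <- 3Supply + Demand + 5).
Supply = 8 if Demand >= 4 else -1  [with Demand=5]  = 8
Revenue = 3Supply - 2Cost + 1  [with Supply=8, Cost=4]  = 17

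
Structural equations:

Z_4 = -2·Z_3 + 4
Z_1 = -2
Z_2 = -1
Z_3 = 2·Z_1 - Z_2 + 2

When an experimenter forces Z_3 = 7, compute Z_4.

-10

The intervention breaks the incoming arrows to Z_3: Z_3 = 2·Z_1 - Z_2 + 2 no longer applies, and Z_3 = 7.
Z_4 = -2·Z_3 + 4  [with Z_3=7]  = -10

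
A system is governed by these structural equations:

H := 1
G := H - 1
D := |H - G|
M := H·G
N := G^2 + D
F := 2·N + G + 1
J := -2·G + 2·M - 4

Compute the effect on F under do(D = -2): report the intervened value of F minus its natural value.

-6

The intervention breaks the incoming arrows to D: D := |H - G| no longer applies, and D = -2.
G = H - 1  [with H=1]  = 0
N = G^2 + D  [with G=0, D=-2]  = -2
F = 2·N + G + 1  [with N=-2, G=0]  = -3
Without intervention: G = H - 1  [with H=1]  = 0; D = |H - G|  [with H=1, G=0]  = 1; N = G^2 + D  [with G=0, D=1]  = 1; F = 2·N + G + 1  [with N=1, G=0]  = 3.
Change = -3 − 3 = -6.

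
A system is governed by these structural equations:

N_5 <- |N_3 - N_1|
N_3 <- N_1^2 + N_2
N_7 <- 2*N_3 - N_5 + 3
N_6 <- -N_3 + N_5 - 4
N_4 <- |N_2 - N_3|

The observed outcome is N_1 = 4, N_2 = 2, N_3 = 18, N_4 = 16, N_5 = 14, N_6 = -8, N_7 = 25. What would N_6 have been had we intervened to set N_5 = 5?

-17

The intervention breaks the incoming arrows to N_5: N_5 <- |N_3 - N_1| no longer applies, and N_5 = 5.
N_3 = N_1^2 + N_2  [with N_1=4, N_2=2]  = 18
N_6 = -N_3 + N_5 - 4  [with N_3=18, N_5=5]  = -17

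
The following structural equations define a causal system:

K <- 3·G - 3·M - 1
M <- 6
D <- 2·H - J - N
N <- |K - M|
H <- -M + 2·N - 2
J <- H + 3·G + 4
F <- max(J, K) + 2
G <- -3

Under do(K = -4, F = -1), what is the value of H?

Setting K = -4, F = -1 by intervention discards those variables' equations.
N = |K - M|  [with K=-4, M=6]  = 10
H = -M + 2·N - 2  [with M=6, N=10]  = 12

12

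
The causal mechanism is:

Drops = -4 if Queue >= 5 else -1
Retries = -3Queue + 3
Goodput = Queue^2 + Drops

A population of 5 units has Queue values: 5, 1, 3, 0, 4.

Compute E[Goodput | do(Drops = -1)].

9.2

do(Drops=-1) breaks Drops's dependence on Queue. With Drops=-1 fixed, Goodput across the units is 24, 0, 8, -1, 15, mean 9.2.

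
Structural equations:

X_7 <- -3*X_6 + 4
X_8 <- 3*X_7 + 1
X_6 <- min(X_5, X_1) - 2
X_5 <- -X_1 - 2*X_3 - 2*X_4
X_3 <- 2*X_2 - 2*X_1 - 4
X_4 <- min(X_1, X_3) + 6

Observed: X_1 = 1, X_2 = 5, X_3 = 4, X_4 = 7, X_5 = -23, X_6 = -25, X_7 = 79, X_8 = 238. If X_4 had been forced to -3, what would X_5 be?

Intervening sets X_4 = -3 and removes its equation (X_4 <- min(X_1, X_3) + 6).
X_3 = 2*X_2 - 2*X_1 - 4  [with X_2=5, X_1=1]  = 4
X_5 = -X_1 - 2*X_3 - 2*X_4  [with X_1=1, X_3=4, X_4=-3]  = -3

-3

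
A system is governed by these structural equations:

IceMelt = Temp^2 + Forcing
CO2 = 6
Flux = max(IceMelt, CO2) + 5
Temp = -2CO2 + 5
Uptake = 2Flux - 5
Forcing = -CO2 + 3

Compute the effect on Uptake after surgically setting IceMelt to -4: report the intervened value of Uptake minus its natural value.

Under do(IceMelt=-4), the mechanism IceMelt = Temp^2 + Forcing is discarded; IceMelt is fixed at -4.
Flux = max(IceMelt, CO2) + 5  [with IceMelt=-4, CO2=6]  = 11
Uptake = 2Flux - 5  [with Flux=11]  = 17
Without intervention: Forcing = -CO2 + 3  [with CO2=6]  = -3; Temp = -2CO2 + 5  [with CO2=6]  = -7; IceMelt = Temp^2 + Forcing  [with Temp=-7, Forcing=-3]  = 46; Flux = max(IceMelt, CO2) + 5  [with IceMelt=46, CO2=6]  = 51; Uptake = 2Flux - 5  [with Flux=51]  = 97.
Change = 17 − 97 = -80.

-80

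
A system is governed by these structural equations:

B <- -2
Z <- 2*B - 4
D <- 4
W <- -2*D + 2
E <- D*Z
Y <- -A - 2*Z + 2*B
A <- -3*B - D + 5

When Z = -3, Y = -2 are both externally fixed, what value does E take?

Setting Z = -3, Y = -2 by intervention discards those variables' equations.
E = D*Z  [with D=4, Z=-3]  = -12

-12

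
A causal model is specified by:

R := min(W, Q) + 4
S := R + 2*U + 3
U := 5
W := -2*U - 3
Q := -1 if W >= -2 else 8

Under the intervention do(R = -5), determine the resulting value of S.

Intervening sets R = -5 and removes its equation (R := min(W, Q) + 4).
S = R + 2*U + 3  [with R=-5, U=5]  = 8

8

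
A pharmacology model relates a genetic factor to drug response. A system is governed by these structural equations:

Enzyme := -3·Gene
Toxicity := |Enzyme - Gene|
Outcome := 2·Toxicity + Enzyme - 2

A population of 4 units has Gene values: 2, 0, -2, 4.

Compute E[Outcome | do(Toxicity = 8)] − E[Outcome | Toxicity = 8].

Every unit gets Toxicity=8 under the intervention. Outcome values become 8, 14, 20, 2; E[Outcome|do(Toxicity=8)] = 11.
Conditioning on Toxicity=8 selects the 2 unit(s) with Gene ∈ {2, -2}. Their Outcome values: 8, 20. Mean = 14.
Difference = 11 − 14 = -3.

-3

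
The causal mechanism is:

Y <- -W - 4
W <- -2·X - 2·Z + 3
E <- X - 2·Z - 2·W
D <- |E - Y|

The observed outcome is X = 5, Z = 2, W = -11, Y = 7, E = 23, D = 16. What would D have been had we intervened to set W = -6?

The intervention breaks the incoming arrows to W: W <- -2·X - 2·Z + 3 no longer applies, and W = -6.
Y = -W - 4  [with W=-6]  = 2
E = X - 2·Z - 2·W  [with X=5, Z=2, W=-6]  = 13
D = |E - Y|  [with E=13, Y=2]  = 11

11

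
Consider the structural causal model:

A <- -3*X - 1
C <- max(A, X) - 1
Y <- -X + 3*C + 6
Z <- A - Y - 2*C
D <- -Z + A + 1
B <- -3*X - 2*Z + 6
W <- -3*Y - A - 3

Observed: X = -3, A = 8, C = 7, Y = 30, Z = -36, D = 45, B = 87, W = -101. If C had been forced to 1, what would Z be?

-6

do(C=1) replaces the equation C <- max(A, X) - 1 with the constant C = 1.
A = -3*X - 1  [with X=-3]  = 8
Y = -X + 3*C + 6  [with X=-3, C=1]  = 12
Z = A - Y - 2*C  [with A=8, Y=12, C=1]  = -6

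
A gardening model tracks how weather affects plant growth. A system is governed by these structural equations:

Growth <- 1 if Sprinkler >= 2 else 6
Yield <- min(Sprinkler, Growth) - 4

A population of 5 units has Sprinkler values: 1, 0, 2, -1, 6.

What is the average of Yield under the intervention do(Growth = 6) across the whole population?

-2.4

The intervention sets Growth=6 in all 5 units regardless of Sprinkler. Recomputing Yield per unit gives -3, -4, -2, -5, 2; average -2.4.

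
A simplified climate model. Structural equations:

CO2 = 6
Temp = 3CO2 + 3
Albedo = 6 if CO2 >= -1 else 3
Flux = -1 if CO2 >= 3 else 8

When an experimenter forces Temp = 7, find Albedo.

The intervention breaks the incoming arrows to Temp: Temp = 3CO2 + 3 no longer applies, and Temp = 7.
Since Albedo is not a descendant of the intervened variable, it is unaffected.
Albedo = 6 if CO2 >= -1 else 3  [with CO2=6]  = 6

6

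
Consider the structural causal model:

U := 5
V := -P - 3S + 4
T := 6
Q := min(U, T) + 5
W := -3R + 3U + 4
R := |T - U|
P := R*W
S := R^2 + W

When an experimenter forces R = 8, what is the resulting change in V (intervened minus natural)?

do(R=8) replaces the equation R := |T - U| with the constant R = 8.
W = -3R + 3U + 4  [with R=8, U=5]  = -5
S = R^2 + W  [with R=8, W=-5]  = 59
P = R*W  [with R=8, W=-5]  = -40
V = -P - 3S + 4  [with P=-40, S=59]  = -133
Without intervention: R = |T - U|  [with T=6, U=5]  = 1; W = -3R + 3U + 4  [with R=1, U=5]  = 16; S = R^2 + W  [with R=1, W=16]  = 17; P = R*W  [with R=1, W=16]  = 16; V = -P - 3S + 4  [with P=16, S=17]  = -63.
Change = -133 − (-63) = -70.

-70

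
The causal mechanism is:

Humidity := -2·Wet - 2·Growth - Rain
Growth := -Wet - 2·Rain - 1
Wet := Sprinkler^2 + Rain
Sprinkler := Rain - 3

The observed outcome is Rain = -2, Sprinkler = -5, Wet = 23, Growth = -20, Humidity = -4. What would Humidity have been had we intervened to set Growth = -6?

Intervening sets Growth = -6 and removes its equation (Growth := -Wet - 2·Rain - 1).
Sprinkler = Rain - 3  [with Rain=-2]  = -5
Wet = Sprinkler^2 + Rain  [with Sprinkler=-5, Rain=-2]  = 23
Humidity = -2·Wet - 2·Growth - Rain  [with Wet=23, Growth=-6, Rain=-2]  = -32

-32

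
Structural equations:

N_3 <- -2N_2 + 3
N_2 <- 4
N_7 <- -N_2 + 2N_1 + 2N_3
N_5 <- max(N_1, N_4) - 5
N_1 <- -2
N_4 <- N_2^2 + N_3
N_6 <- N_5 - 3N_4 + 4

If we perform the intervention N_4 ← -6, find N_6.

Under do(N_4=-6), the mechanism N_4 <- N_2^2 + N_3 is discarded; N_4 is fixed at -6.
N_5 = max(N_1, N_4) - 5  [with N_1=-2, N_4=-6]  = -7
N_6 = N_5 - 3N_4 + 4  [with N_5=-7, N_4=-6]  = 15

15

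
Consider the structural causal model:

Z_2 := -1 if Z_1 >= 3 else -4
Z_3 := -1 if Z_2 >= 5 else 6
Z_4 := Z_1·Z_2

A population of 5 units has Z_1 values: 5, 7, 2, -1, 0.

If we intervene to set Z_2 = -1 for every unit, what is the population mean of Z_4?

-2.6

Every unit gets Z_2=-1 under the intervention. Z_4 values become -5, -7, -2, 1, 0; E[Z_4|do(Z_2=-1)] = -2.6.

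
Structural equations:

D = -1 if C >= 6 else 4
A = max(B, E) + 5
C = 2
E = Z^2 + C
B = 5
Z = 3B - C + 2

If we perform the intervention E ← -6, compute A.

10

The intervention breaks the incoming arrows to E: E = Z^2 + C no longer applies, and E = -6.
A = max(B, E) + 5  [with B=5, E=-6]  = 10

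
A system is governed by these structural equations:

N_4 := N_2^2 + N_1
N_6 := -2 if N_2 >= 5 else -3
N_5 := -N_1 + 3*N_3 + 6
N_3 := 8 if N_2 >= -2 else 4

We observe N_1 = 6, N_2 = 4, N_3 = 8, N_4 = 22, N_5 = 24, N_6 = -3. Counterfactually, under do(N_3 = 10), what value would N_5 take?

30

do(N_3=10) replaces the equation N_3 := 8 if N_2 >= -2 else 4 with the constant N_3 = 10.
N_5 = -N_1 + 3*N_3 + 6  [with N_1=6, N_3=10]  = 30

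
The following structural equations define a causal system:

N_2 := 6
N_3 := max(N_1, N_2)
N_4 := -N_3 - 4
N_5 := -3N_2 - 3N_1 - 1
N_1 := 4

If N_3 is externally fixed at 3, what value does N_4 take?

The intervention breaks the incoming arrows to N_3: N_3 := max(N_1, N_2) no longer applies, and N_3 = 3.
N_4 = -N_3 - 4  [with N_3=3]  = -7

-7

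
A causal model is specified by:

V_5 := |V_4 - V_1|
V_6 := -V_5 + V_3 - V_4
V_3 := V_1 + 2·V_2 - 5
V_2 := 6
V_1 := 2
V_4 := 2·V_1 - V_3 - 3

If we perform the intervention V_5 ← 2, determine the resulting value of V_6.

15

The intervention breaks the incoming arrows to V_5: V_5 := |V_4 - V_1| no longer applies, and V_5 = 2.
V_3 = V_1 + 2·V_2 - 5  [with V_1=2, V_2=6]  = 9
V_4 = 2·V_1 - V_3 - 3  [with V_1=2, V_3=9]  = -8
V_6 = -V_5 + V_3 - V_4  [with V_5=2, V_3=9, V_4=-8]  = 15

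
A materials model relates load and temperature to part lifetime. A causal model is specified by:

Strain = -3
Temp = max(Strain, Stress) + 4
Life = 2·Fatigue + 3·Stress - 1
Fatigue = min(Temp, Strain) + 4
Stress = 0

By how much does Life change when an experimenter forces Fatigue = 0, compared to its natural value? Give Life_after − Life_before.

-2

Intervening sets Fatigue = 0 and removes its equation (Fatigue = min(Temp, Strain) + 4).
Life = 2·Fatigue + 3·Stress - 1  [with Fatigue=0, Stress=0]  = -1
Without intervention: Temp = max(Strain, Stress) + 4  [with Strain=-3, Stress=0]  = 4; Fatigue = min(Temp, Strain) + 4  [with Temp=4, Strain=-3]  = 1; Life = 2·Fatigue + 3·Stress - 1  [with Fatigue=1, Stress=0]  = 1.
Change = -1 − 1 = -2.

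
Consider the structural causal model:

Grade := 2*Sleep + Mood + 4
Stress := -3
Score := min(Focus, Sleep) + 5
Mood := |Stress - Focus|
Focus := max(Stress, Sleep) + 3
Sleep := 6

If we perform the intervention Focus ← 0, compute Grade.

19

The intervention breaks the incoming arrows to Focus: Focus := max(Stress, Sleep) + 3 no longer applies, and Focus = 0.
Mood = |Stress - Focus|  [with Stress=-3, Focus=0]  = 3
Grade = 2*Sleep + Mood + 4  [with Sleep=6, Mood=3]  = 19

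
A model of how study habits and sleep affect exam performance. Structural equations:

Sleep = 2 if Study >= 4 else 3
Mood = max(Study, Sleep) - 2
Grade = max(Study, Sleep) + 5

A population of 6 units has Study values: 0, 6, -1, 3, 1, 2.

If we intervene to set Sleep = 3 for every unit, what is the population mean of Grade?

8.5

do(Sleep=3) breaks Sleep's dependence on Study. With Sleep=3 fixed, Grade across the units is 8, 11, 8, 8, 8, 8, mean 8.5.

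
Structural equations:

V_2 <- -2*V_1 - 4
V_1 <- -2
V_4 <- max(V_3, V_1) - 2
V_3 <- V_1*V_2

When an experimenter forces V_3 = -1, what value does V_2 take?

0

Under do(V_3=-1), the mechanism V_3 <- V_1*V_2 is discarded; V_3 is fixed at -1.
Since V_2 is not a descendant of the intervened variable, it is unaffected.
V_2 = -2*V_1 - 4  [with V_1=-2]  = 0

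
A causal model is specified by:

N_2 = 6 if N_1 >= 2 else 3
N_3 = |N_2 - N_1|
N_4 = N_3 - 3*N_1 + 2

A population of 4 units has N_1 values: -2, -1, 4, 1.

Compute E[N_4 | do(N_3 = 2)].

The intervention sets N_3=2 in all 4 units regardless of N_1. Recomputing N_4 per unit gives 10, 7, -8, 1; average 2.5.

2.5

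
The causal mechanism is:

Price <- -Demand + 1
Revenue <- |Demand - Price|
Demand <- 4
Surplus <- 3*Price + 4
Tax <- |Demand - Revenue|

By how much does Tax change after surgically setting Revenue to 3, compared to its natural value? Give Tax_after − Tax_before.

The intervention breaks the incoming arrows to Revenue: Revenue <- |Demand - Price| no longer applies, and Revenue = 3.
Tax = |Demand - Revenue|  [with Demand=4, Revenue=3]  = 1
Without intervention: Price = -Demand + 1  [with Demand=4]  = -3; Revenue = |Demand - Price|  [with Demand=4, Price=-3]  = 7; Tax = |Demand - Revenue|  [with Demand=4, Revenue=7]  = 3.
Change = 1 − 3 = -2.

-2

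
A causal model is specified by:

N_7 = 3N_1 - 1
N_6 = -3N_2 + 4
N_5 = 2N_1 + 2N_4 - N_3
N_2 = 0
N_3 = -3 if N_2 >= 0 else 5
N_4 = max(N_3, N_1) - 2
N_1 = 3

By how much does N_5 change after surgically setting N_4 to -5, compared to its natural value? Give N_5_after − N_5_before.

-12

Intervening sets N_4 = -5 and removes its equation (N_4 = max(N_3, N_1) - 2).
N_3 = -3 if N_2 >= 0 else 5  [with N_2=0]  = -3
N_5 = 2N_1 + 2N_4 - N_3  [with N_1=3, N_4=-5, N_3=-3]  = -1
Without intervention: N_3 = -3 if N_2 >= 0 else 5  [with N_2=0]  = -3; N_4 = max(N_3, N_1) - 2  [with N_3=-3, N_1=3]  = 1; N_5 = 2N_1 + 2N_4 - N_3  [with N_1=3, N_4=1, N_3=-3]  = 11.
Change = -1 − 11 = -12.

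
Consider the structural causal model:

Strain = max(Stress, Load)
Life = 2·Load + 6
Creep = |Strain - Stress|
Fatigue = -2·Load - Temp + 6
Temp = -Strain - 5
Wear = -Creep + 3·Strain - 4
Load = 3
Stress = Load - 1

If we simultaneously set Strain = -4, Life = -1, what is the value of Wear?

Under do(Strain = -4, Life = -1), each intervened variable's structural equation is replaced by its fixed value.
Stress = Load - 1  [with Load=3]  = 2
Creep = |Strain - Stress|  [with Strain=-4, Stress=2]  = 6
Wear = -Creep + 3·Strain - 4  [with Creep=6, Strain=-4]  = -22

-22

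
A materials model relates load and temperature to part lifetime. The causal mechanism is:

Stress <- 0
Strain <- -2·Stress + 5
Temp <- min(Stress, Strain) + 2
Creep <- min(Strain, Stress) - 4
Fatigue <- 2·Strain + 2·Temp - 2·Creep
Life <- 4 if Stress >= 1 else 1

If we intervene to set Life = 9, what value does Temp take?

do(Life=9) replaces the equation Life <- 4 if Stress >= 1 else 1 with the constant Life = 9.
Temp is not downstream of the intervention, so its value is determined by the original equations.
Strain = -2·Stress + 5  [with Stress=0]  = 5
Temp = min(Stress, Strain) + 2  [with Stress=0, Strain=5]  = 2

2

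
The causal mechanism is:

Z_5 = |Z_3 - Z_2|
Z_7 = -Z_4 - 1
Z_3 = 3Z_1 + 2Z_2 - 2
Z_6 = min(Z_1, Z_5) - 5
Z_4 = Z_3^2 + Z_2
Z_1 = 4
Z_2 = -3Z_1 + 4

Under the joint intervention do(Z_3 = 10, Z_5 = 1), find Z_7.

-93

Under do(Z_3 = 10, Z_5 = 1), each intervened variable's structural equation is replaced by its fixed value.
Z_2 = -3Z_1 + 4  [with Z_1=4]  = -8
Z_4 = Z_3^2 + Z_2  [with Z_3=10, Z_2=-8]  = 92
Z_7 = -Z_4 - 1  [with Z_4=92]  = -93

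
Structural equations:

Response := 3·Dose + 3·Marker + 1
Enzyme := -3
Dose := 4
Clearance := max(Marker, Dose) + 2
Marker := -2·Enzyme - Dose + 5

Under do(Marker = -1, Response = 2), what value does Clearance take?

6

Setting Marker = -1, Response = 2 by intervention discards those variables' equations.
Clearance = max(Marker, Dose) + 2  [with Marker=-1, Dose=4]  = 6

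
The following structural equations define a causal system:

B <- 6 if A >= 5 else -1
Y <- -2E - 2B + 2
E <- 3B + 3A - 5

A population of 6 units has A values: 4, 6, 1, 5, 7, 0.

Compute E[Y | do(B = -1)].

-3

The intervention sets B=-1 in all 6 units regardless of A. Recomputing Y per unit gives -4, -16, 14, -10, -22, 20; average -3.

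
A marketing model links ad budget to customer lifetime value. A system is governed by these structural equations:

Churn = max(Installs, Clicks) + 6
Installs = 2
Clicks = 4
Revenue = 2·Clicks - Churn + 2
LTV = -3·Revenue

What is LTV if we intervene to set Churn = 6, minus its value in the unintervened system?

do(Churn=6) replaces the equation Churn = max(Installs, Clicks) + 6 with the constant Churn = 6.
Revenue = 2·Clicks - Churn + 2  [with Clicks=4, Churn=6]  = 4
LTV = -3·Revenue  [with Revenue=4]  = -12
Without intervention: Churn = max(Installs, Clicks) + 6  [with Installs=2, Clicks=4]  = 10; Revenue = 2·Clicks - Churn + 2  [with Clicks=4, Churn=10]  = 0; LTV = -3·Revenue  [with Revenue=0]  = 0.
Change = -12 − 0 = -12.

-12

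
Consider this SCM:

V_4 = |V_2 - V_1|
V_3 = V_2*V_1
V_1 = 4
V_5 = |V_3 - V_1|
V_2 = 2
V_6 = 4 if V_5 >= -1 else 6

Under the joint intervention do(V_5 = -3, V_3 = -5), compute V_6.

The joint intervention fixes V_5 = -3, V_3 = -5, removing each variable's own equation.
V_6 = 4 if V_5 >= -1 else 6  [with V_5=-3]  = 6

6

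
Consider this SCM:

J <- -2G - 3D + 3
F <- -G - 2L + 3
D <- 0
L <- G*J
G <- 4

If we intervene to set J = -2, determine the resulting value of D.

0

Under do(J=-2), the mechanism J <- -2G - 3D + 3 is discarded; J is fixed at -2.
Since D is not a descendant of the intervened variable, it is unaffected.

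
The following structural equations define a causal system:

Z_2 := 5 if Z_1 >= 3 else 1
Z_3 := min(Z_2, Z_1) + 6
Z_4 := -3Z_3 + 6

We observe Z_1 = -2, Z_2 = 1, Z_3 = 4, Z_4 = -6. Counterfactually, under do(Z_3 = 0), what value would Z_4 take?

6

The intervention breaks the incoming arrows to Z_3: Z_3 := min(Z_2, Z_1) + 6 no longer applies, and Z_3 = 0.
Z_4 = -3Z_3 + 6  [with Z_3=0]  = 6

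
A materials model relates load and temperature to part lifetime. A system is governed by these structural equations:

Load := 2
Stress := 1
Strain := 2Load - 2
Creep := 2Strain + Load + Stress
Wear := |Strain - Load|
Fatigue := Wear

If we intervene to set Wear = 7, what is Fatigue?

7

The intervention breaks the incoming arrows to Wear: Wear := |Strain - Load| no longer applies, and Wear = 7.
Fatigue = Wear  [with Wear=7]  = 7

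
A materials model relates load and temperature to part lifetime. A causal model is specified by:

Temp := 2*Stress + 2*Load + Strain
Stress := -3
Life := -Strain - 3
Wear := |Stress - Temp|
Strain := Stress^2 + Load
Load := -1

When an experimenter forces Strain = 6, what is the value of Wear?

do(Strain=6) replaces the equation Strain := Stress^2 + Load with the constant Strain = 6.
Temp = 2*Stress + 2*Load + Strain  [with Stress=-3, Load=-1, Strain=6]  = -2
Wear = |Stress - Temp|  [with Stress=-3, Temp=-2]  = 1

1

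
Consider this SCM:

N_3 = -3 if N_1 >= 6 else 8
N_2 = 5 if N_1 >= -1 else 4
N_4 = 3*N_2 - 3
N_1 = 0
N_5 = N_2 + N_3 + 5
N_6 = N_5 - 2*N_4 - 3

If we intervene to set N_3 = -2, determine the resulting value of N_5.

8

do(N_3=-2) replaces the equation N_3 = -3 if N_1 >= 6 else 8 with the constant N_3 = -2.
N_2 = 5 if N_1 >= -1 else 4  [with N_1=0]  = 5
N_5 = N_2 + N_3 + 5  [with N_2=5, N_3=-2]  = 8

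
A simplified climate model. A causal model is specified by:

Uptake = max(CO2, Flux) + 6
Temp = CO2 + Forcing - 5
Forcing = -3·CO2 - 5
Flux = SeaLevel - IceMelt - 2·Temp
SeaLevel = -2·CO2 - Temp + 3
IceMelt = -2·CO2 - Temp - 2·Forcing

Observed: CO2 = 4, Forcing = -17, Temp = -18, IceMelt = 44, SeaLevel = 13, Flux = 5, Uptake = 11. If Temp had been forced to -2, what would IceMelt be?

The intervention breaks the incoming arrows to Temp: Temp = CO2 + Forcing - 5 no longer applies, and Temp = -2.
Forcing = -3·CO2 - 5  [with CO2=4]  = -17
IceMelt = -2·CO2 - Temp - 2·Forcing  [with CO2=4, Temp=-2, Forcing=-17]  = 28

28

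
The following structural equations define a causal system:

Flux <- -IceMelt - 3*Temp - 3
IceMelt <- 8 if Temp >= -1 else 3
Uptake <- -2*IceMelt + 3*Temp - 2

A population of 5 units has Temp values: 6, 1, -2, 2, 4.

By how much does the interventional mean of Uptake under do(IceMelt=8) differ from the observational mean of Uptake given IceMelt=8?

-3.15

Under do(IceMelt=8), IceMelt's equation is replaced by IceMelt=8 for every unit. Per-unit Uptake: 0, -15, -24, -12, -6. Mean = -11.4.
Conditioning on IceMelt=8 selects the 4 unit(s) with Temp ∈ {6, 1, 2, 4}. Their Uptake values: 0, -15, -12, -6. Mean = -8.25.
Difference = -11.4 − (-8.25) = -3.15.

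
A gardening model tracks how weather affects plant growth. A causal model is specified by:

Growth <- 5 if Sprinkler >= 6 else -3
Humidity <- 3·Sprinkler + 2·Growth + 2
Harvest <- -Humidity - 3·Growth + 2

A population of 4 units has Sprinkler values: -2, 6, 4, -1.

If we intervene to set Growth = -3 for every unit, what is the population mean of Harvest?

9.75

Every unit gets Growth=-3 under the intervention. Harvest values become 21, -3, 3, 18; E[Harvest|do(Growth=-3)] = 9.75.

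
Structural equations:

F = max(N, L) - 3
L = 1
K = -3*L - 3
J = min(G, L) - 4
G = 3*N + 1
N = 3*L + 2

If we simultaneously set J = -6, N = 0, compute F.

-2

Setting J = -6, N = 0 by intervention discards those variables' equations.
F = max(N, L) - 3  [with N=0, L=1]  = -2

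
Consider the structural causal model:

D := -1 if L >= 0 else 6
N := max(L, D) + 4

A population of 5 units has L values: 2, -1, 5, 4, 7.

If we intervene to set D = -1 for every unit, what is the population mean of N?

7.4

do(D=-1) breaks D's dependence on L. With D=-1 fixed, N across the units is 6, 3, 9, 8, 11, mean 7.4.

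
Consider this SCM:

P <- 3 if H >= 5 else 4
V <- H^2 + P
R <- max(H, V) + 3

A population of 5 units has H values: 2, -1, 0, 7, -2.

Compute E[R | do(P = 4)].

18.6

The intervention sets P=4 in all 5 units regardless of H. Recomputing R per unit gives 11, 8, 7, 56, 11; average 18.6.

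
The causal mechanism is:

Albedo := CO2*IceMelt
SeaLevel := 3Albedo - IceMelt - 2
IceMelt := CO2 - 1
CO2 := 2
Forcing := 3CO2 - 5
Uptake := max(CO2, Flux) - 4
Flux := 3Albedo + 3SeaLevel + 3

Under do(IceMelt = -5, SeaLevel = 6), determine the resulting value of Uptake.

-2

Under do(IceMelt = -5, SeaLevel = 6), each intervened variable's structural equation is replaced by its fixed value.
Albedo = CO2*IceMelt  [with CO2=2, IceMelt=-5]  = -10
Flux = 3Albedo + 3SeaLevel + 3  [with Albedo=-10, SeaLevel=6]  = -9
Uptake = max(CO2, Flux) - 4  [with CO2=2, Flux=-9]  = -2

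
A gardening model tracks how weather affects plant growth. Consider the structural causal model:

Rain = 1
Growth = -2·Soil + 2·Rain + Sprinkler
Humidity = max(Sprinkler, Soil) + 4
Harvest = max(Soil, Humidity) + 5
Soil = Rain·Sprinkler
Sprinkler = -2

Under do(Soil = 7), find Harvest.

The intervention breaks the incoming arrows to Soil: Soil = Rain·Sprinkler no longer applies, and Soil = 7.
Humidity = max(Sprinkler, Soil) + 4  [with Sprinkler=-2, Soil=7]  = 11
Harvest = max(Soil, Humidity) + 5  [with Soil=7, Humidity=11]  = 16

16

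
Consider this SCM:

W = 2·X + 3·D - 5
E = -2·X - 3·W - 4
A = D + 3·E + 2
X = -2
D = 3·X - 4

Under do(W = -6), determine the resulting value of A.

46

do(W=-6) replaces the equation W = 2·X + 3·D - 5 with the constant W = -6.
D = 3·X - 4  [with X=-2]  = -10
E = -2·X - 3·W - 4  [with X=-2, W=-6]  = 18
A = D + 3·E + 2  [with D=-10, E=18]  = 46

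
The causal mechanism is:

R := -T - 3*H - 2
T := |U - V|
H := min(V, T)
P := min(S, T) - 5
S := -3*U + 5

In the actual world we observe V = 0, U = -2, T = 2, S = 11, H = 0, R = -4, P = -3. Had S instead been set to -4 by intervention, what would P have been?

The intervention breaks the incoming arrows to S: S := -3*U + 5 no longer applies, and S = -4.
T = |U - V|  [with U=-2, V=0]  = 2
P = min(S, T) - 5  [with S=-4, T=2]  = -9

-9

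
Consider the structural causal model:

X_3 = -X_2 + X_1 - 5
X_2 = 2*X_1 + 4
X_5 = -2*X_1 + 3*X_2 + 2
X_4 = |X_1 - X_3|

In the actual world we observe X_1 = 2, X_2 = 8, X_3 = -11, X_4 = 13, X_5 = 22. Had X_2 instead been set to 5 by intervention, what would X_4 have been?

10

Under do(X_2=5), the mechanism X_2 = 2*X_1 + 4 is discarded; X_2 is fixed at 5.
X_3 = -X_2 + X_1 - 5  [with X_2=5, X_1=2]  = -8
X_4 = |X_1 - X_3|  [with X_1=2, X_3=-8]  = 10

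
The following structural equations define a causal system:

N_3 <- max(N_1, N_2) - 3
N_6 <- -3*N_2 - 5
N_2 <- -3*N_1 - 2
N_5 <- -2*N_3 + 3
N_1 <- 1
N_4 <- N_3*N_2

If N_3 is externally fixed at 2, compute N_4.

-10

The intervention breaks the incoming arrows to N_3: N_3 <- max(N_1, N_2) - 3 no longer applies, and N_3 = 2.
N_2 = -3*N_1 - 2  [with N_1=1]  = -5
N_4 = N_3*N_2  [with N_3=2, N_2=-5]  = -10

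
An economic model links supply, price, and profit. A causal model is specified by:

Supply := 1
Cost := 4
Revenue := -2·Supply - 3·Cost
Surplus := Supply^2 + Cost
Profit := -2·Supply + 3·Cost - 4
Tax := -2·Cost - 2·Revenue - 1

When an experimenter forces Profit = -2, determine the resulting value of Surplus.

The intervention breaks the incoming arrows to Profit: Profit := -2·Supply + 3·Cost - 4 no longer applies, and Profit = -2.
Since Surplus is not a descendant of the intervened variable, it is unaffected.
Surplus = Supply^2 + Cost  [with Supply=1, Cost=4]  = 5

5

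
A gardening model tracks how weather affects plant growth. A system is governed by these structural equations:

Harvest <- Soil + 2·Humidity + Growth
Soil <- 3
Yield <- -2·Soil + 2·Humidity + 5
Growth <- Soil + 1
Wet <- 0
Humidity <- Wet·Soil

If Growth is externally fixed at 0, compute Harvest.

3

The intervention breaks the incoming arrows to Growth: Growth <- Soil + 1 no longer applies, and Growth = 0.
Humidity = Wet·Soil  [with Wet=0, Soil=3]  = 0
Harvest = Soil + 2·Humidity + Growth  [with Soil=3, Humidity=0, Growth=0]  = 3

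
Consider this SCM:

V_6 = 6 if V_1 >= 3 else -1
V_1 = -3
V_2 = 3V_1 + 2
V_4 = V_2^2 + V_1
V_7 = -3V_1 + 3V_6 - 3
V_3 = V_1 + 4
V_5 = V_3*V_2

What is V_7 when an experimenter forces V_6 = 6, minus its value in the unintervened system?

Intervening sets V_6 = 6 and removes its equation (V_6 = 6 if V_1 >= 3 else -1).
V_7 = -3V_1 + 3V_6 - 3  [with V_1=-3, V_6=6]  = 24
Without intervention: V_6 = 6 if V_1 >= 3 else -1  [with V_1=-3]  = -1; V_7 = -3V_1 + 3V_6 - 3  [with V_1=-3, V_6=-1]  = 3.
Change = 24 − 3 = 21.

21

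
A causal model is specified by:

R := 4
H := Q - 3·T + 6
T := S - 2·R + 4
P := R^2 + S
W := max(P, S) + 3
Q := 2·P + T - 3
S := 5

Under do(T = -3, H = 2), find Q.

Setting T = -3, H = 2 by intervention discards those variables' equations.
P = R^2 + S  [with R=4, S=5]  = 21
Q = 2·P + T - 3  [with P=21, T=-3]  = 36

36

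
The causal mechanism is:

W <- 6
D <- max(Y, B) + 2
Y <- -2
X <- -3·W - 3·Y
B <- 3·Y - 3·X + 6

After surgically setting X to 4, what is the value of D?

0

do(X=4) replaces the equation X <- -3·W - 3·Y with the constant X = 4.
B = 3·Y - 3·X + 6  [with Y=-2, X=4]  = -12
D = max(Y, B) + 2  [with Y=-2, B=-12]  = 0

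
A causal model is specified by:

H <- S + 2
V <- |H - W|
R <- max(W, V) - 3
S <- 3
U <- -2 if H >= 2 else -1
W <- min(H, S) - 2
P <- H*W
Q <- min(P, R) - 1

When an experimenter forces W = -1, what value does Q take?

-6

The intervention breaks the incoming arrows to W: W <- min(H, S) - 2 no longer applies, and W = -1.
H = S + 2  [with S=3]  = 5
P = H*W  [with H=5, W=-1]  = -5
V = |H - W|  [with H=5, W=-1]  = 6
R = max(W, V) - 3  [with W=-1, V=6]  = 3
Q = min(P, R) - 1  [with P=-5, R=3]  = -6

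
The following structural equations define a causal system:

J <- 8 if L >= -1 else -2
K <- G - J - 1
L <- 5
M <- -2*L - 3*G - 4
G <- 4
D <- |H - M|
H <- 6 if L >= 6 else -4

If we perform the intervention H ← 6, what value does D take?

32

Under do(H=6), the mechanism H <- 6 if L >= 6 else -4 is discarded; H is fixed at 6.
M = -2*L - 3*G - 4  [with L=5, G=4]  = -26
D = |H - M|  [with H=6, M=-26]  = 32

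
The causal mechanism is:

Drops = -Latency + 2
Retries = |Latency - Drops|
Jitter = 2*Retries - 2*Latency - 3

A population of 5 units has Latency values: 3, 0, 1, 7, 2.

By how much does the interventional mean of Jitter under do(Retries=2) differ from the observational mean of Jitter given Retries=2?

Under do(Retries=2), Retries's equation is replaced by Retries=2 for every unit. Per-unit Jitter: -5, 1, -1, -13, -3. Mean = -4.2.
E[Jitter|Retries=2] averages over only the 2 units with Retries=2 (Latency = 0, 2): Jitter = 1, -3, mean -1.
Difference = -4.2 − (-1) = -3.2.

-3.2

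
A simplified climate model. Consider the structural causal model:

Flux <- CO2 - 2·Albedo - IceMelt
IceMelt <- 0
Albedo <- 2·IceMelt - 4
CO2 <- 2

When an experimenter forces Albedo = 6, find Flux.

The intervention breaks the incoming arrows to Albedo: Albedo <- 2·IceMelt - 4 no longer applies, and Albedo = 6.
Flux = CO2 - 2·Albedo - IceMelt  [with CO2=2, Albedo=6, IceMelt=0]  = -10

-10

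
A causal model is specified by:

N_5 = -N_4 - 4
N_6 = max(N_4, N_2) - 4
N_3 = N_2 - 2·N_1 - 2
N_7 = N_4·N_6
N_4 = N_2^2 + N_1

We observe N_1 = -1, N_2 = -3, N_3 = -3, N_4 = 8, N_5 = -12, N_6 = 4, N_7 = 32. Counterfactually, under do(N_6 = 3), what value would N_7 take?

24

Intervening sets N_6 = 3 and removes its equation (N_6 = max(N_4, N_2) - 4).
N_4 = N_2^2 + N_1  [with N_2=-3, N_1=-1]  = 8
N_7 = N_4·N_6  [with N_4=8, N_6=3]  = 24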